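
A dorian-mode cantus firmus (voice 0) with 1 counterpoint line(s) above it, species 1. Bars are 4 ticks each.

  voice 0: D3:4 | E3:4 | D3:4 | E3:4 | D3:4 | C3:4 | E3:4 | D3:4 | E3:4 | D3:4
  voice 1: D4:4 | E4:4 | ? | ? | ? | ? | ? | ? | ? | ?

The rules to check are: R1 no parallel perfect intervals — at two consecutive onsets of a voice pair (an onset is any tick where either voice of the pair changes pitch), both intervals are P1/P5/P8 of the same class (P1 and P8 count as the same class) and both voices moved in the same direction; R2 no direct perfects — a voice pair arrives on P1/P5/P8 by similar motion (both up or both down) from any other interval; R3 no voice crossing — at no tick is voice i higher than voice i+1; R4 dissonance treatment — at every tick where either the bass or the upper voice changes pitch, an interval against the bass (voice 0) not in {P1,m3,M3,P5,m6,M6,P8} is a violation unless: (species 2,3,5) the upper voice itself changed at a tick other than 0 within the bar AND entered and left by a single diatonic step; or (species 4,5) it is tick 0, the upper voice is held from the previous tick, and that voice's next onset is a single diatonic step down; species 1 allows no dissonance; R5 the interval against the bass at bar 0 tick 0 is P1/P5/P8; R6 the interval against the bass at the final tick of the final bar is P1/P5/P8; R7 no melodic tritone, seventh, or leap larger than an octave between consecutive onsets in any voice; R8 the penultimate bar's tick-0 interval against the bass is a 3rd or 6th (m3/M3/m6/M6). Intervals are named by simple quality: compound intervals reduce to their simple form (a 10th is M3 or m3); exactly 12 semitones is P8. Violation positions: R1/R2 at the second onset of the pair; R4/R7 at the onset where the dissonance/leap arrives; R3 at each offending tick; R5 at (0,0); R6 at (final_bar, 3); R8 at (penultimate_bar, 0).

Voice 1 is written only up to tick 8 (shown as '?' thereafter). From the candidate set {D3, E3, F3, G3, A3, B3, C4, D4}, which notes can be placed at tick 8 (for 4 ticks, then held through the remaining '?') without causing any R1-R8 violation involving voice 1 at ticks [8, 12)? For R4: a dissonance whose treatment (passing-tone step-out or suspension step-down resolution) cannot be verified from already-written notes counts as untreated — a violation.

D3: violates R1,R7
E3: violates R4
F3: violates R7
G3: violates R4
A3: violates R2
B3: legal
C4: violates R4
D4: violates R1

{B3}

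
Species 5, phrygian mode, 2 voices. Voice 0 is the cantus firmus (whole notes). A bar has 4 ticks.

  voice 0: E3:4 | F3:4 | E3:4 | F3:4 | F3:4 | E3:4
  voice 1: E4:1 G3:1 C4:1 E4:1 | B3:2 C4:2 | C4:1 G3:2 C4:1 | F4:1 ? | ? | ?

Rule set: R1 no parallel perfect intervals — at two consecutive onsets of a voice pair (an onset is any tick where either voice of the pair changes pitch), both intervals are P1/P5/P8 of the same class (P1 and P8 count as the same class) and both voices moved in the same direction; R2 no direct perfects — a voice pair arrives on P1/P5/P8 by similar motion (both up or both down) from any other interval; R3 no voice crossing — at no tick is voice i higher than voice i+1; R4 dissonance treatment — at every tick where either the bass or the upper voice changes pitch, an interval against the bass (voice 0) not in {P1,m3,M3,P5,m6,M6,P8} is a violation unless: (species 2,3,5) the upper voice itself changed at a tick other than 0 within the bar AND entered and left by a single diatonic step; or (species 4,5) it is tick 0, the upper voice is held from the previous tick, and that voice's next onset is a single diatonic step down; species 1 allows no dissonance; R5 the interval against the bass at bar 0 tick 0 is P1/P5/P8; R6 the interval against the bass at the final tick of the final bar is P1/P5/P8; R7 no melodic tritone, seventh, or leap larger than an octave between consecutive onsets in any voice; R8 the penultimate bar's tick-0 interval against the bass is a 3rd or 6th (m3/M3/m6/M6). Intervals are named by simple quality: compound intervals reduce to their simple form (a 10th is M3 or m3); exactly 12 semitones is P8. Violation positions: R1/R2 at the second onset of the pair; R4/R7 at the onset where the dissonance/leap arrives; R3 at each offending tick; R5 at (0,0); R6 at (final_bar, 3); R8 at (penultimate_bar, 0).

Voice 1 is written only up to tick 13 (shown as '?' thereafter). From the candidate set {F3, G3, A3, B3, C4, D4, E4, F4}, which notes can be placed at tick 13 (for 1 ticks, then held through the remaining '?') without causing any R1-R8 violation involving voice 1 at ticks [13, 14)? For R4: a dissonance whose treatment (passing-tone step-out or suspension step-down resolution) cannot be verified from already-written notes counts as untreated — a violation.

{A3, C4, D4, F3, F4}

F3: legal
G3: violates R4,R7
A3: legal
B3: violates R4,R7
C4: legal
D4: legal
E4: violates R4
F4: legal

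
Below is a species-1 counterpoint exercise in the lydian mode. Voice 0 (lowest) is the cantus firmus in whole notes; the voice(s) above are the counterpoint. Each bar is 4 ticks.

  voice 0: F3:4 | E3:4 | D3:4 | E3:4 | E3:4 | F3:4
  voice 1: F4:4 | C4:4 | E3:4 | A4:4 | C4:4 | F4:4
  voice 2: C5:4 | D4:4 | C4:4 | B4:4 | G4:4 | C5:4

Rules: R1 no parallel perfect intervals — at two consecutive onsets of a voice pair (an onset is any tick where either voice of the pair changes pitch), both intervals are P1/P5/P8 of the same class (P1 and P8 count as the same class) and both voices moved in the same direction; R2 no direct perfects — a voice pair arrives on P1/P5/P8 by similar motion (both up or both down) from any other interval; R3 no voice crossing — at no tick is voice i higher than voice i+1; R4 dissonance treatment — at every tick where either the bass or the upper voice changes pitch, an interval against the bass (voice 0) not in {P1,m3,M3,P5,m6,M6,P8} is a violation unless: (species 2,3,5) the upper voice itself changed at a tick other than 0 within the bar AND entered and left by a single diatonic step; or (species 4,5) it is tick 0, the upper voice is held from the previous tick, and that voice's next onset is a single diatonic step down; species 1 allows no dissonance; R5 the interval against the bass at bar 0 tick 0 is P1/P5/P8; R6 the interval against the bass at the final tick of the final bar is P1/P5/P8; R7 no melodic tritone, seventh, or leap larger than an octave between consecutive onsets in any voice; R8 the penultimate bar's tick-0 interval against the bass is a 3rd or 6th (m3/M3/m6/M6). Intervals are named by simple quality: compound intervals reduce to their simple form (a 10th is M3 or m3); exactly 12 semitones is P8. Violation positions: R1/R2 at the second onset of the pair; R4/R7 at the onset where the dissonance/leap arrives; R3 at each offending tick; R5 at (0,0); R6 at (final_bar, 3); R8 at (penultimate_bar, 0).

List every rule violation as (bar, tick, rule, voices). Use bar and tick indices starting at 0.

(1, 0, R4, (0, 2))
(1, 0, R7, (2,))
(2, 0, R4, (0, 1))
(2, 0, R4, (0, 2))
(3, 0, R2, (0, 2))
(3, 0, R4, (0, 1))
(3, 0, R7, (1,))
(3, 0, R7, (2,))
(4, 0, R2, (1, 2))
(5, 0, R1, (1, 2))
(5, 0, R2, (0, 1))
(5, 0, R2, (0, 2))

bar 0: v0=F3 v1=F4 v2=C5 downbeat P5
bar 1: v0=E3 v1=C4 v2=D4 downbeat m7
bar 2: v0=D3 v1=E3 v2=C4 downbeat m7
bar 3: v0=E3 v1=A4 v2=B4 downbeat P5
bar 4: v0=E3 v1=C4 v2=G4 downbeat m3
bar 5: v0=F3 v1=F4 v2=C5 downbeat P5
  -> R4 @ bar 1 tick 0 v(0, 2): E3/D4 m7 untreated
  -> R7 @ bar 1 tick 0 v(2,): C5->D4 leap 10st
  -> R4 @ bar 2 tick 0 v(0, 1): D3/E3 M2 untreated
  -> R4 @ bar 2 tick 0 v(0, 2): D3/C4 m7 untreated
  -> R2 @ bar 3 tick 0 v(0, 2): D3/C4 m7 -> E3/B4 P5 similar
  -> R4 @ bar 3 tick 0 v(0, 1): E3/A4 P4 untreated
  -> R7 @ bar 3 tick 0 v(1,): E3->A4 leap 17st
  -> R7 @ bar 3 tick 0 v(2,): C4->B4 leap 11st
  -> R2 @ bar 4 tick 0 v(1, 2): A4/B4 M2 -> C4/G4 P5 similar
  -> R1 @ bar 5 tick 0 v(1, 2): C4/G4 P5 -> F4/C5 P5 similar
  -> R2 @ bar 5 tick 0 v(0, 1): E3/C4 m6 -> F3/F4 P8 similar
  -> R2 @ bar 5 tick 0 v(0, 2): E3/G4 m3 -> F3/C5 P5 similar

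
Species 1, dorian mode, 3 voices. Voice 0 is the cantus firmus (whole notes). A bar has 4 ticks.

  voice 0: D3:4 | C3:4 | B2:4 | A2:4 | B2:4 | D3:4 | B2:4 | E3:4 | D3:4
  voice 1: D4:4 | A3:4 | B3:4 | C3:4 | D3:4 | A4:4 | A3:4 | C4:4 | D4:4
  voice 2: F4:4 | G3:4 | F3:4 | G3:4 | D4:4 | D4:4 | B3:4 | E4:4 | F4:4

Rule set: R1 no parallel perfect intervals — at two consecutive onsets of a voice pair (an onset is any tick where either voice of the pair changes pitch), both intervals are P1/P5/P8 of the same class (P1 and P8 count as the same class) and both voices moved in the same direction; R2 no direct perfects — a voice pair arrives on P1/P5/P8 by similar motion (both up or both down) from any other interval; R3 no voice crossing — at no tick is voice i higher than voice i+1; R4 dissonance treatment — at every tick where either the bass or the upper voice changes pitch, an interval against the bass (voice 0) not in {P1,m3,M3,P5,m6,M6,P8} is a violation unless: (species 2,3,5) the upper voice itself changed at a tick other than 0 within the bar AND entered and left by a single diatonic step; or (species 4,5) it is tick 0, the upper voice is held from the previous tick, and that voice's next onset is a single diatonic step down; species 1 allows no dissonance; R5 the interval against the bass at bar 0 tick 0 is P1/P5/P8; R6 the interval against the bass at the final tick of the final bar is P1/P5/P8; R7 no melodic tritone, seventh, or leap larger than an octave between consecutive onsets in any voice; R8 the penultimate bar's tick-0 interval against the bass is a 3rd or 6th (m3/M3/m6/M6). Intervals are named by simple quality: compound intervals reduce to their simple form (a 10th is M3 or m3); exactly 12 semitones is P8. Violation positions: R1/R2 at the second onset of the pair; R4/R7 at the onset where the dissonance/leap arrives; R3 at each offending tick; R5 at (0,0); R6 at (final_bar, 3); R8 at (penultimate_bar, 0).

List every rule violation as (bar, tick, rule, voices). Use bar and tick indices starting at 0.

bar 0: v0=D3 v1=D4 v2=F4 downbeat m3
bar 1: v0=C3 v1=A3 v2=G3 downbeat P5
bar 2: v0=B2 v1=B3 v2=F3 downbeat TT
bar 3: v0=A2 v1=C3 v2=G3 downbeat m7
bar 4: v0=B2 v1=D3 v2=D4 downbeat m3
bar 5: v0=D3 v1=A4 v2=D4 downbeat P8
bar 6: v0=B2 v1=A3 v2=B3 downbeat P8
bar 7: v0=E3 v1=C4 v2=E4 downbeat P8
bar 8: v0=D3 v1=D4 v2=F4 downbeat m3
  -> R5 @ bar 0 tick 0 v(0, 2): opens on m3
  -> R2 @ bar 1 tick 0 v(0, 2): D3/F4 m3 -> C3/G3 P5 similar
  -> R3 @ bar 1 tick 0 v(1, 2): A3 above G3
  -> R7 @ bar 1 tick 0 v(2,): F4->G3 leap 10st
  -> R3 @ bar 1 tick 1 v(1, 2): A3 above G3
  -> R3 @ bar 1 tick 2 v(1, 2): A3 above G3
  -> R3 @ bar 1 tick 3 v(1, 2): A3 above G3
  -> R3 @ bar 2 tick 0 v(1, 2): B3 above F3
  -> R4 @ bar 2 tick 0 v(0, 2): B2/F3 TT untreated
  -> R3 @ bar 2 tick 1 v(1, 2): B3 above F3
  -> R3 @ bar 2 tick 2 v(1, 2): B3 above F3
  -> R3 @ bar 2 tick 3 v(1, 2): B3 above F3
  -> R4 @ bar 3 tick 0 v(0, 2): A2/G3 m7 untreated
  -> R7 @ bar 3 tick 0 v(1,): B3->C3 leap 11st
  -> R2 @ bar 4 tick 0 v(1, 2): C3/G3 P5 -> D3/D4 P8 similar
  -> R2 @ bar 5 tick 0 v(0, 1): B2/D3 m3 -> D3/A4 P5 similar
  -> R3 @ bar 5 tick 0 v(1, 2): A4 above D4
  -> R7 @ bar 5 tick 0 v(1,): D3->A4 leap 19st
  -> R3 @ bar 5 tick 1 v(1, 2): A4 above D4
  -> R3 @ bar 5 tick 2 v(1, 2): A4 above D4
  -> R3 @ bar 5 tick 3 v(1, 2): A4 above D4
  -> R1 @ bar 6 tick 0 v(0, 2): D3/D4 P8 -> B2/B3 P8 similar
  -> R4 @ bar 6 tick 0 v(0, 1): B2/A3 m7 untreated
  -> R1 @ bar 7 tick 0 v(0, 2): B2/B3 P8 -> E3/E4 P8 similar
  -> R8 @ bar 7 tick 0 v(0, 2): penult P8 not 3rd/6th
  -> R6 @ bar 8 tick 3 v(0, 2): closes on m3

(0, 0, R5, (0, 2))
(1, 0, R2, (0, 2))
(1, 0, R3, (1, 2))
(1, 0, R7, (2,))
(1, 1, R3, (1, 2))
(1, 2, R3, (1, 2))
(1, 3, R3, (1, 2))
(2, 0, R3, (1, 2))
(2, 0, R4, (0, 2))
(2, 1, R3, (1, 2))
(2, 2, R3, (1, 2))
(2, 3, R3, (1, 2))
(3, 0, R4, (0, 2))
(3, 0, R7, (1,))
(4, 0, R2, (1, 2))
(5, 0, R2, (0, 1))
(5, 0, R3, (1, 2))
(5, 0, R7, (1,))
(5, 1, R3, (1, 2))
(5, 2, R3, (1, 2))
(5, 3, R3, (1, 2))
(6, 0, R1, (0, 2))
(6, 0, R4, (0, 1))
(7, 0, R1, (0, 2))
(7, 0, R8, (0, 2))
(8, 3, R6, (0, 2))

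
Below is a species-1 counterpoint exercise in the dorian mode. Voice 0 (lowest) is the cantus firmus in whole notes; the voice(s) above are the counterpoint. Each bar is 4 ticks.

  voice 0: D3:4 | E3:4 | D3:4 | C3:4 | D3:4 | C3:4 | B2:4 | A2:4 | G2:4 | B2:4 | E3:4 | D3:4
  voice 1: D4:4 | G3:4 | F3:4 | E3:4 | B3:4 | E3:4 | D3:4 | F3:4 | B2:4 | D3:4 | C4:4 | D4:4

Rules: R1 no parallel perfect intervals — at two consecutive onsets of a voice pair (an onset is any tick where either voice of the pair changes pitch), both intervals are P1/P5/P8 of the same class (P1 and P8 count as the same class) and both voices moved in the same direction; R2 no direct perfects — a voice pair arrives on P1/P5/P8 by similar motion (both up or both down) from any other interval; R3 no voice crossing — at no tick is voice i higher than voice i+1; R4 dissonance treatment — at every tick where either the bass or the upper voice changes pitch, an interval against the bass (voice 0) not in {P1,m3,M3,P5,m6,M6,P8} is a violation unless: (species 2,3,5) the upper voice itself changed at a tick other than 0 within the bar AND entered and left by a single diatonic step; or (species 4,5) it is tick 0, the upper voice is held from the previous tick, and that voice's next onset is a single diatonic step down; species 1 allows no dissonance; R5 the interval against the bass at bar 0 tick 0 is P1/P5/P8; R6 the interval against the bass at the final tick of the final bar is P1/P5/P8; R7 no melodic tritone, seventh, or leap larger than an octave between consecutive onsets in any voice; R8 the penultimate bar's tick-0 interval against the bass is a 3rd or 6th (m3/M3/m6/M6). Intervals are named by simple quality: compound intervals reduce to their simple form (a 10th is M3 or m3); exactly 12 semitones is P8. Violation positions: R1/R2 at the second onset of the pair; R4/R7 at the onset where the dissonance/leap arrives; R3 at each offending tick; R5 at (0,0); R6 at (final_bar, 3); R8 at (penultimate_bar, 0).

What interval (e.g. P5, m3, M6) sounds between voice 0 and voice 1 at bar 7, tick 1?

voice 0=A2 voice 1=F3 -> m6

m6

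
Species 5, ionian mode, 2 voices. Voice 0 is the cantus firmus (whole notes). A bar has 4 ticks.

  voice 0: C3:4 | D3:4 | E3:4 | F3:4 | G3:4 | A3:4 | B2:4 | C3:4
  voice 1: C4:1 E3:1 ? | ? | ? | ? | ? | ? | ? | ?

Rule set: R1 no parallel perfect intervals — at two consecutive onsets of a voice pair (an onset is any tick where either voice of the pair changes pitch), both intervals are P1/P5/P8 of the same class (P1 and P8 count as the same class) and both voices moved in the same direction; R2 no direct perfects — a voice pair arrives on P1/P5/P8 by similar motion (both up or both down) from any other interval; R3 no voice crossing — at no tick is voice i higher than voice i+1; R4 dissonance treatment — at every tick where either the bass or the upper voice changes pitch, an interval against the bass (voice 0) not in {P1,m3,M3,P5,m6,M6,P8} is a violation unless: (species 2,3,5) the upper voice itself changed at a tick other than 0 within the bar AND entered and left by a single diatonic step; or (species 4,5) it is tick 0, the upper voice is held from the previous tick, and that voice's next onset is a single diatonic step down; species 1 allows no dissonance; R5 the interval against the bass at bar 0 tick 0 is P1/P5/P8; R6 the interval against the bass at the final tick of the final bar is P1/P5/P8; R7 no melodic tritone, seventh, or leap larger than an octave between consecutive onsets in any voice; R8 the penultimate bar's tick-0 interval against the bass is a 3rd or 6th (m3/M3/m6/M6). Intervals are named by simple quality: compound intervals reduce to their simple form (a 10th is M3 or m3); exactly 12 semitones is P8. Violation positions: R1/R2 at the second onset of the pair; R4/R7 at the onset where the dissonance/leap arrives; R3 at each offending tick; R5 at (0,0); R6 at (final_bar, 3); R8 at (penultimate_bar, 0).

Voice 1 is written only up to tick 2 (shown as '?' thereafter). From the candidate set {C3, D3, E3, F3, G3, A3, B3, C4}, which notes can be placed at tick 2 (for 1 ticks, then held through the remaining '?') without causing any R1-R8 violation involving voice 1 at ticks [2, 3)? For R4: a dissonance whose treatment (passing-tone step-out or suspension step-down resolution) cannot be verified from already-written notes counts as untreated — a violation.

{A3, C3, C4, E3, G3}

C3: legal
D3: violates R4
E3: legal
F3: violates R4
G3: legal
A3: legal
B3: violates R4
C4: legal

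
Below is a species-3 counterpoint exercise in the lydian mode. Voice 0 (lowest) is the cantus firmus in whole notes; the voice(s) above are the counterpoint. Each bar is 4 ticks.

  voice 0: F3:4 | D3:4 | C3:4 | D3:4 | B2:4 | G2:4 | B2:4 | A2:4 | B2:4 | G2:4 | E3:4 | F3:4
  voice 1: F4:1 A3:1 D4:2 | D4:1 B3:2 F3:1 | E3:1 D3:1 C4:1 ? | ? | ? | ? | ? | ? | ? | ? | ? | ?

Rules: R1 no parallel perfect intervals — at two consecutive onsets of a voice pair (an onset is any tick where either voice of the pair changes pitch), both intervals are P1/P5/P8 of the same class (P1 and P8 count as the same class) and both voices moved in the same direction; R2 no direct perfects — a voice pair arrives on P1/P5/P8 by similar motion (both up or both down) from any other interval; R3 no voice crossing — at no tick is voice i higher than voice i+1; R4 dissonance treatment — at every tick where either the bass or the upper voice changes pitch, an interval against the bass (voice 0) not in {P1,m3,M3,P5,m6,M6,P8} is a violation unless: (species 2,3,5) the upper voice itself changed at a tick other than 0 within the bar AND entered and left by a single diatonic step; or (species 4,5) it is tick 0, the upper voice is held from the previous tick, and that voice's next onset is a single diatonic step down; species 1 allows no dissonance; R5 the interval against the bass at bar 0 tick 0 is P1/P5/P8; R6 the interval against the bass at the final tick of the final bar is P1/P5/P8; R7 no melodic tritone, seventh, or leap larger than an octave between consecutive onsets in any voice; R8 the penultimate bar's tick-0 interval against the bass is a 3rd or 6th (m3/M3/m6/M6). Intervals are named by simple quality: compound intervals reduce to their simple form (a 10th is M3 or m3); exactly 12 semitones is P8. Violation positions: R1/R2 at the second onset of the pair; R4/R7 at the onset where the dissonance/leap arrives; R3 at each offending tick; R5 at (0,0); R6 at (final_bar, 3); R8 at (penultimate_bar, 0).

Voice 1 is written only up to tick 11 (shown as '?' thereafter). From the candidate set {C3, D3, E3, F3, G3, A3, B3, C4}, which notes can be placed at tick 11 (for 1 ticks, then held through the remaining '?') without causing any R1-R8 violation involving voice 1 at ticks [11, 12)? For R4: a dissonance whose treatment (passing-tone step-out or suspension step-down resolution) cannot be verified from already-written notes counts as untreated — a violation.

{A3, C3, C4, E3, G3}

C3: legal
D3: violates R4,R7
E3: legal
F3: violates R4
G3: legal
A3: legal
B3: violates R4
C4: legal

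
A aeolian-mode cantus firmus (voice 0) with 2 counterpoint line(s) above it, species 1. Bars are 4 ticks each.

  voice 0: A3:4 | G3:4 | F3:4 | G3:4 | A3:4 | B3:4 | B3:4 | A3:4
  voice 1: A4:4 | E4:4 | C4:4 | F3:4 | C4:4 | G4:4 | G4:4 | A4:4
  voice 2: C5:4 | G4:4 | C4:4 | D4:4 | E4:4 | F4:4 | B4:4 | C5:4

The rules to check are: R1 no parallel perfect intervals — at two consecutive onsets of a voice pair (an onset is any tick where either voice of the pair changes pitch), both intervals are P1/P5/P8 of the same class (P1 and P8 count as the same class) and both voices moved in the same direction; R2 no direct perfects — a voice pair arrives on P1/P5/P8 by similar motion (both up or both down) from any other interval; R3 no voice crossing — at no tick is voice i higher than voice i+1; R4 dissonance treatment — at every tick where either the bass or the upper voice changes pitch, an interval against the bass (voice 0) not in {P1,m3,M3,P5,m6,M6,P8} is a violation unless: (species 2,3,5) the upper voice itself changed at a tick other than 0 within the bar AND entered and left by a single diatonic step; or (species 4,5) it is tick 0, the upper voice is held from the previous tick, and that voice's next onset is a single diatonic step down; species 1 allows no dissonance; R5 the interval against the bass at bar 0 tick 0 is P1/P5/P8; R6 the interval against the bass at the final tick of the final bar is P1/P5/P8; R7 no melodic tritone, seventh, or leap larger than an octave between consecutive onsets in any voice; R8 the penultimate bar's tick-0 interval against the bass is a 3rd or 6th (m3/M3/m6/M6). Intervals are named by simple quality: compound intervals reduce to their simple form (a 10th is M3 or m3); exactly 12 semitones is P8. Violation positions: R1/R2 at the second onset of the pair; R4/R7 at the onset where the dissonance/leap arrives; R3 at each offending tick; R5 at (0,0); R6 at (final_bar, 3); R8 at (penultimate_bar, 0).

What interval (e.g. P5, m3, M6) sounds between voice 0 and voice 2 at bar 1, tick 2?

voice 0=G3 voice 2=G4 -> P8

P8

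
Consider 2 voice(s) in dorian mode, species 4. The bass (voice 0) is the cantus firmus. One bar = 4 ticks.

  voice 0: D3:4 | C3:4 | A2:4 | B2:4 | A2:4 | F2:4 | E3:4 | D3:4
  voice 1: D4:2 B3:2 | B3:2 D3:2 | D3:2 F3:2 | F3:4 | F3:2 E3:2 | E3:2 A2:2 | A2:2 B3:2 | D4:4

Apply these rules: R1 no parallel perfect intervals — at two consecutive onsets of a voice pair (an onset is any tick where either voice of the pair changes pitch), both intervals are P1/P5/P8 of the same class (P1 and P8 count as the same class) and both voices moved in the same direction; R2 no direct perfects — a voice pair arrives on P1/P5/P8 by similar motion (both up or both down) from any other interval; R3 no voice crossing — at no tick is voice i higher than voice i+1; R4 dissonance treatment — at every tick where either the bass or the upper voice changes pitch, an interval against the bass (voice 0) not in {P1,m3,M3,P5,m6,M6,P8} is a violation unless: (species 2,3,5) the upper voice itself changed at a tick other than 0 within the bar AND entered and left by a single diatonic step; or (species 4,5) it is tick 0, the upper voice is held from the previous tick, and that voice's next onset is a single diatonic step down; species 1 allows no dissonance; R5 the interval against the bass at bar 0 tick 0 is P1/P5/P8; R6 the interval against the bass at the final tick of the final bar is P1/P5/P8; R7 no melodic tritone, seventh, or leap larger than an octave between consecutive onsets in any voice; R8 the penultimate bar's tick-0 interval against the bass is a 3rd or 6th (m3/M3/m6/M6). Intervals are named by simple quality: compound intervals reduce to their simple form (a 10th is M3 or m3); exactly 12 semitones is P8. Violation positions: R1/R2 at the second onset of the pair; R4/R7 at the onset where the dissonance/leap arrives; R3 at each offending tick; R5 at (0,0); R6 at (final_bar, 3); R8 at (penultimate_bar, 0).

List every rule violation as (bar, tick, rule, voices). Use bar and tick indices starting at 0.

(1, 0, R4, (0, 1))
(1, 2, R4, (0, 1))
(2, 0, R4, (0, 1))
(5, 0, R4, (0, 1))
(6, 0, R3, (0, 1))
(6, 0, R7, (0,))
(6, 0, R8, (0, 1))
(6, 1, R3, (0, 1))
(6, 2, R7, (1,))

bar 0: v0=D3 v1=D4 downbeat P8
bar 1: v0=C3 v1=B3 downbeat M7
bar 2: v0=A2 v1=D3 downbeat P4
bar 3: v0=B2 v1=F3 downbeat TT
bar 4: v0=A2 v1=F3 downbeat m6
bar 5: v0=F2 v1=E3 downbeat M7
bar 6: v0=E3 v1=A2 downbeat P5
bar 7: v0=D3 v1=D4 downbeat P8
  -> R4 @ bar 1 tick 0 v(0, 1): C3/B3 M7 untreated
  -> R4 @ bar 1 tick 2 v(0, 1): C3/D3 M2 untreated
  -> R4 @ bar 2 tick 0 v(0, 1): A2/D3 P4 untreated
  -> R4 @ bar 5 tick 0 v(0, 1): F2/E3 M7 untreated
  -> R3 @ bar 6 tick 0 v(0, 1): E3 above A2
  -> R7 @ bar 6 tick 0 v(0,): F2->E3 leap 11st
  -> R8 @ bar 6 tick 0 v(0, 1): penult P5 not 3rd/6th
  -> R3 @ bar 6 tick 1 v(0, 1): E3 above A2
  -> R7 @ bar 6 tick 2 v(1,): A2->B3 leap 14st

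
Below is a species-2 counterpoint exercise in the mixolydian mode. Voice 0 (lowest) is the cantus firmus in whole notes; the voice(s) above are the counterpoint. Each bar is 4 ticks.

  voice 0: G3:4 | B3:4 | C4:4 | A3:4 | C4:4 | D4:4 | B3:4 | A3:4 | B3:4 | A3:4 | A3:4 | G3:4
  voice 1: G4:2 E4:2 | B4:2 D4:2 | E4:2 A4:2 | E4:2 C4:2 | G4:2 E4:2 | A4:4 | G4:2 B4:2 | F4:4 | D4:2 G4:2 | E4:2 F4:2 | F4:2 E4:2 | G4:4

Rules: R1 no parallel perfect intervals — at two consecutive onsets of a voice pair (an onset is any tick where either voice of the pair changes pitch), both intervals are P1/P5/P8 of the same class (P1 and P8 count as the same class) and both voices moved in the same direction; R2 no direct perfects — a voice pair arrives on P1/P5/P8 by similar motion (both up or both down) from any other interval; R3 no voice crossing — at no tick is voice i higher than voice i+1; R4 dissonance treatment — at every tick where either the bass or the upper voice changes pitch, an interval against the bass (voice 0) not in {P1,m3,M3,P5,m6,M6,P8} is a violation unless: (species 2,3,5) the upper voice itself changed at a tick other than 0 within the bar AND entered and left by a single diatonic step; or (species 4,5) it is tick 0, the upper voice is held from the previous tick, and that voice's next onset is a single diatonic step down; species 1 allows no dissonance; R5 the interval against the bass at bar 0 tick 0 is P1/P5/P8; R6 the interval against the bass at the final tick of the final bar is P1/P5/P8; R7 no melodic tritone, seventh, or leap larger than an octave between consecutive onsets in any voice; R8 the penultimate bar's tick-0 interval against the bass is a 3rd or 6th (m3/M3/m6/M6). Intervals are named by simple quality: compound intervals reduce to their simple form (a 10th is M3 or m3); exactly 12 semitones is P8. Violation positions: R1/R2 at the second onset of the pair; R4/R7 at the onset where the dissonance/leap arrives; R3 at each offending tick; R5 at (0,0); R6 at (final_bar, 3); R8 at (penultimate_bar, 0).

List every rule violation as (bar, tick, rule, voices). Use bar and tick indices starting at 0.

bar 0: v0=G3 v1=G4 downbeat P8
bar 1: v0=B3 v1=B4 downbeat P8
bar 2: v0=C4 v1=E4 downbeat M3
bar 3: v0=A3 v1=E4 downbeat P5
bar 4: v0=C4 v1=G4 downbeat P5
bar 5: v0=D4 v1=A4 downbeat P5
bar 6: v0=B3 v1=G4 downbeat m6
bar 7: v0=A3 v1=F4 downbeat m6
bar 8: v0=B3 v1=D4 downbeat m3
bar 9: v0=A3 v1=E4 downbeat P5
bar 10: v0=A3 v1=F4 downbeat m6
bar 11: v0=G3 v1=G4 downbeat P8
  -> R2 @ bar 1 tick 0 v(0, 1): G3/E4 M6 -> B3/B4 P8 similar
  -> R2 @ bar 3 tick 0 v(0, 1): C4/A4 M6 -> A3/E4 P5 similar
  -> R2 @ bar 4 tick 0 v(0, 1): A3/C4 m3 -> C4/G4 P5 similar
  -> R2 @ bar 5 tick 0 v(0, 1): C4/E4 M3 -> D4/A4 P5 similar
  -> R7 @ bar 7 tick 0 v(1,): B4->F4 leap 6st
  -> R2 @ bar 9 tick 0 v(0, 1): B3/G4 m6 -> A3/E4 P5 similar

(1, 0, R2, (0, 1))
(3, 0, R2, (0, 1))
(4, 0, R2, (0, 1))
(5, 0, R2, (0, 1))
(7, 0, R7, (1,))
(9, 0, R2, (0, 1))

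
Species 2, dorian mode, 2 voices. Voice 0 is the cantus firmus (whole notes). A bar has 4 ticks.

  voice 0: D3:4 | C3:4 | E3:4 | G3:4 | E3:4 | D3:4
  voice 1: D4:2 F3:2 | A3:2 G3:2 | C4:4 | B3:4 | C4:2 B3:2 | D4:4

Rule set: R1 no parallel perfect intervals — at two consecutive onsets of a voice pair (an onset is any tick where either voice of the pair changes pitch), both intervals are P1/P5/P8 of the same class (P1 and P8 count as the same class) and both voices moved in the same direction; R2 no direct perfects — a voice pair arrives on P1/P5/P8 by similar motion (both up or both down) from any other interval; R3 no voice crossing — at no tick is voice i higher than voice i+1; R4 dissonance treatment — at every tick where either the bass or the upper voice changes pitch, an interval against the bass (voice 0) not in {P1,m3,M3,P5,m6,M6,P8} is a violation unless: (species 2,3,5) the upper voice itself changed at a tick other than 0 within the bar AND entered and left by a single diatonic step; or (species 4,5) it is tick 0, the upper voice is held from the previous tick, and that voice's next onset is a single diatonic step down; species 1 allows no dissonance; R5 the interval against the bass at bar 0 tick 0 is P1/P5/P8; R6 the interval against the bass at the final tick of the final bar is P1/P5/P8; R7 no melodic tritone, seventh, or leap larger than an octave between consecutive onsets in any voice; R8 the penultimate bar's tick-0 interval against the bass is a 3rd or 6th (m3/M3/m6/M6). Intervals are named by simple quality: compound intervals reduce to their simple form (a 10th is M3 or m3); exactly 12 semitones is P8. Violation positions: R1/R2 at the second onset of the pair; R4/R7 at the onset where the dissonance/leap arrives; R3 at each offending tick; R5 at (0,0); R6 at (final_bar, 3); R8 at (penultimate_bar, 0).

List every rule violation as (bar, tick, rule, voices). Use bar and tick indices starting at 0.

No violations across 6 bars (D3..D3 vs D4..D4).

bar 0: v0=D3 v1=D4 downbeat P8
bar 1: v0=C3 v1=A3 downbeat M6
bar 2: v0=E3 v1=C4 downbeat m6
bar 3: v0=G3 v1=B3 downbeat M3
bar 4: v0=E3 v1=C4 downbeat m6
bar 5: v0=D3 v1=D4 downbeat P8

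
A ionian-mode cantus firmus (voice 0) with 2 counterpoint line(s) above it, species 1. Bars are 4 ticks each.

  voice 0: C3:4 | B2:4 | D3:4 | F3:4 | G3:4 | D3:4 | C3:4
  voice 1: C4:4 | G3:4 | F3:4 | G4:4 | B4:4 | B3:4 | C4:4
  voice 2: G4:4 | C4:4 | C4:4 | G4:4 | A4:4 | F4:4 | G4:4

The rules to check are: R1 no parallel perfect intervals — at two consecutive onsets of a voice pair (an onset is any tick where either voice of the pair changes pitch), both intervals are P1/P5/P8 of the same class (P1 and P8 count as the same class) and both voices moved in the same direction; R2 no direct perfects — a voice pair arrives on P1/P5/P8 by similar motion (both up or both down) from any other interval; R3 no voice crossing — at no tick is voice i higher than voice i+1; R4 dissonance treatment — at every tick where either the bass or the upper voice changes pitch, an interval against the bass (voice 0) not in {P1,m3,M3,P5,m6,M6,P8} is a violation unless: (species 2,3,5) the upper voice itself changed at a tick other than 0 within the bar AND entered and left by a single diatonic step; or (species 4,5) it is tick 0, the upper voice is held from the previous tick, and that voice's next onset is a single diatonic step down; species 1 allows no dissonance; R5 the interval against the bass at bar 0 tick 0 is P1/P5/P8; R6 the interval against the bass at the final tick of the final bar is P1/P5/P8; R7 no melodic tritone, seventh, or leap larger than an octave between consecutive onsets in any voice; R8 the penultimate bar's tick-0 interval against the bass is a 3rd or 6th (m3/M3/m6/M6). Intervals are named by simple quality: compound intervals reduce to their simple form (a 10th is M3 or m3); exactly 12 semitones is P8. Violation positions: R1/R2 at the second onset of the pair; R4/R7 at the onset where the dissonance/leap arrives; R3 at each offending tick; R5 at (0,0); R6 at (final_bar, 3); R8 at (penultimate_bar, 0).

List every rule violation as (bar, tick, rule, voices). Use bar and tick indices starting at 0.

(1, 0, R4, (0, 2))
(2, 0, R4, (0, 2))
(3, 0, R2, (1, 2))
(3, 0, R4, (0, 1))
(3, 0, R4, (0, 2))
(3, 0, R7, (1,))
(4, 0, R3, (1, 2))
(4, 0, R4, (0, 2))
(4, 1, R3, (1, 2))
(4, 2, R3, (1, 2))
(4, 3, R3, (1, 2))
(6, 0, R2, (1, 2))

bar 0: v0=C3 v1=C4 v2=G4 downbeat P5
bar 1: v0=B2 v1=G3 v2=C4 downbeat m2
bar 2: v0=D3 v1=F3 v2=C4 downbeat m7
bar 3: v0=F3 v1=G4 v2=G4 downbeat M2
bar 4: v0=G3 v1=B4 v2=A4 downbeat M2
bar 5: v0=D3 v1=B3 v2=F4 downbeat m3
bar 6: v0=C3 v1=C4 v2=G4 downbeat P5
  -> R4 @ bar 1 tick 0 v(0, 2): B2/C4 m2 untreated
  -> R4 @ bar 2 tick 0 v(0, 2): D3/C4 m7 untreated
  -> R2 @ bar 3 tick 0 v(1, 2): F3/C4 P5 -> G4/G4 P1 similar
  -> R4 @ bar 3 tick 0 v(0, 1): F3/G4 M2 untreated
  -> R4 @ bar 3 tick 0 v(0, 2): F3/G4 M2 untreated
  -> R7 @ bar 3 tick 0 v(1,): F3->G4 leap 14st
  -> R3 @ bar 4 tick 0 v(1, 2): B4 above A4
  -> R4 @ bar 4 tick 0 v(0, 2): G3/A4 M2 untreated
  -> R3 @ bar 4 tick 1 v(1, 2): B4 above A4
  -> R3 @ bar 4 tick 2 v(1, 2): B4 above A4
  -> R3 @ bar 4 tick 3 v(1, 2): B4 above A4
  -> R2 @ bar 6 tick 0 v(1, 2): B3/F4 TT -> C4/G4 P5 similar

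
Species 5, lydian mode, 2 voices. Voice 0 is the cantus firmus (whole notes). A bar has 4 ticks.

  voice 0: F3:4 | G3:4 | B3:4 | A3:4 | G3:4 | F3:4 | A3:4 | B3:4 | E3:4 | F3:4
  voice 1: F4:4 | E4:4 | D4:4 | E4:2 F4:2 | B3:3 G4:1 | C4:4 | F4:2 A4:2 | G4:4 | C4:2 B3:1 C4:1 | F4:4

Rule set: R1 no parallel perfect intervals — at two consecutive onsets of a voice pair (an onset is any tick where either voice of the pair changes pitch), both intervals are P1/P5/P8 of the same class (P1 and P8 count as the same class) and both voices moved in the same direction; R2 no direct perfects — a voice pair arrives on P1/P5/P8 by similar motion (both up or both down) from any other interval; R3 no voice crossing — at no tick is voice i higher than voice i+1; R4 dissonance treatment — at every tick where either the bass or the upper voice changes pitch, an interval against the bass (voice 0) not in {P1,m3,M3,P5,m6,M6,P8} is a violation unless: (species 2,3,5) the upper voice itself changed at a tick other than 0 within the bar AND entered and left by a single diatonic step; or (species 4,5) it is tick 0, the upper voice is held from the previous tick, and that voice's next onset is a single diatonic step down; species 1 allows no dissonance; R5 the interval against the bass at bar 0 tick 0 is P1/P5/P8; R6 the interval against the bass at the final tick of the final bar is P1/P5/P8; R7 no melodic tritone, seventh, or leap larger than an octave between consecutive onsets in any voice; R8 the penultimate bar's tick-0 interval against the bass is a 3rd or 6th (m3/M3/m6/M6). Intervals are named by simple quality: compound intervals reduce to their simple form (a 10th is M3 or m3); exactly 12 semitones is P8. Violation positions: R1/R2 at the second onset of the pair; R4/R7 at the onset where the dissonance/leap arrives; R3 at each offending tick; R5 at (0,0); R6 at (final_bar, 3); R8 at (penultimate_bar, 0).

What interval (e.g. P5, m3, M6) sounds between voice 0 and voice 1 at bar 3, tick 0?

P5

voice 0=A3 voice 1=E4 -> P5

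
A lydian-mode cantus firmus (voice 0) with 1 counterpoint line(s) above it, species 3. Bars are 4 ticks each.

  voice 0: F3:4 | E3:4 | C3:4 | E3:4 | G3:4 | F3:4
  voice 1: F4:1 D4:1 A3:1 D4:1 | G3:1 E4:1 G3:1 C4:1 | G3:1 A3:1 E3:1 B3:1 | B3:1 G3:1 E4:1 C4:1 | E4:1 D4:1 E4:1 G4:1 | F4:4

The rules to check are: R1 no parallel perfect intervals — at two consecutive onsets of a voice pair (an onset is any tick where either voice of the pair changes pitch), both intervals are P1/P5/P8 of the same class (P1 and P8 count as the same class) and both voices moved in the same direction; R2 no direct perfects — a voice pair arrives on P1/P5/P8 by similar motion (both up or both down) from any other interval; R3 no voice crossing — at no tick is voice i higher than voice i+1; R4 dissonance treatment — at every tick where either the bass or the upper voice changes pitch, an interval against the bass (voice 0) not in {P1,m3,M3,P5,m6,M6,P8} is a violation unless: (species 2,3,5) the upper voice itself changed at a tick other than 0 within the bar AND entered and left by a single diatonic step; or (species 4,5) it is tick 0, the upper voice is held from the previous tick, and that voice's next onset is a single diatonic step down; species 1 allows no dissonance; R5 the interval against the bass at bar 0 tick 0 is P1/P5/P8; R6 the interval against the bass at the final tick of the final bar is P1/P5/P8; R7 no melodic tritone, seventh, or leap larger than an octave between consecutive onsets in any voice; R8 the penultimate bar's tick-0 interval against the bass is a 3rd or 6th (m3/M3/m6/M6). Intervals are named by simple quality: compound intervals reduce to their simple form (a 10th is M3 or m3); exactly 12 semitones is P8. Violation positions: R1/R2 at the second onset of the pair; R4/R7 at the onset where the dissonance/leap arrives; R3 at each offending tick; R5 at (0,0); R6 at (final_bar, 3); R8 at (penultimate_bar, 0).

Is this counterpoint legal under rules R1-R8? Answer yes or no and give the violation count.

No (3 violations)

bar 0: v0=F3 v1=F4 (P8)
bar 1: v0=E3 v1=G3 (m3)
bar 2: v0=C3 v1=G3 (P5)
bar 3: v0=E3 v1=B3 (P5)
bar 4: v0=G3 v1=E4 (M6)
bar 5: v0=F3 v1=F4 (P8)
  R2 @ bar2.0: E3/C4 m6 -> C3/G3 P5 similar
  R4 @ bar2.3: C3/B3 M7 untreated
  R1 @ bar5.0: G3/G4 P8 -> F3/F4 P8 similar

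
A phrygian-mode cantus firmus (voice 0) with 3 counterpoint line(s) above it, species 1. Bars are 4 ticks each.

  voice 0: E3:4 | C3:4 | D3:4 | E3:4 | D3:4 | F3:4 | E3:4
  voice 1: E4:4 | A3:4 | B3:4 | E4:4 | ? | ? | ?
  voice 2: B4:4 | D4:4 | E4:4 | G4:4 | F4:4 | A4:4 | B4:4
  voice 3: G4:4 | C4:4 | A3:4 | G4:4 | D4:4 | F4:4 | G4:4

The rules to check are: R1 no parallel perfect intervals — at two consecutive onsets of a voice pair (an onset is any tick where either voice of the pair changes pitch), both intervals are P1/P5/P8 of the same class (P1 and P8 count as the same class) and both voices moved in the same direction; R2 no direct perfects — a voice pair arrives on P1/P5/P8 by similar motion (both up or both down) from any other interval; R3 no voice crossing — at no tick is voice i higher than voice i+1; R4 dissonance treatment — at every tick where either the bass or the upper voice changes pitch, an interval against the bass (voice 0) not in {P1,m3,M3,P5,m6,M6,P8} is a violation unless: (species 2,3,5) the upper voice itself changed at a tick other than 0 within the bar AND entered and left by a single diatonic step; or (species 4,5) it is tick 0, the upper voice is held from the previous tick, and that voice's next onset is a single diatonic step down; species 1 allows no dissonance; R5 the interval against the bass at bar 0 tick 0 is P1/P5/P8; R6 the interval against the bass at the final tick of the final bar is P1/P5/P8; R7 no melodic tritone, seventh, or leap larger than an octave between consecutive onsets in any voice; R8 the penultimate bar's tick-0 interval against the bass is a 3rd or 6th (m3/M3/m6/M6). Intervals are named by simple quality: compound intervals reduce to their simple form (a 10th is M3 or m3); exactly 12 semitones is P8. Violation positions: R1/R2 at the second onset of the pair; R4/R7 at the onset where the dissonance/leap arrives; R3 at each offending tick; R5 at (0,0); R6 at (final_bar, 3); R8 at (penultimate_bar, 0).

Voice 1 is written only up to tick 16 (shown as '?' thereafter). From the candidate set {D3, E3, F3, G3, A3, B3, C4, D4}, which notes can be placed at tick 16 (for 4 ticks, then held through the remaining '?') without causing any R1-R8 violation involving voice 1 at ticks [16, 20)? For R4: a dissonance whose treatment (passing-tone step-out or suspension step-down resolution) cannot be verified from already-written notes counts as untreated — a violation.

D3: violates R1,R2,R7
E3: violates R4
F3: violates R2,R7
G3: violates R2,R4
A3: violates R2
B3: legal
C4: violates R4
D4: violates R1,R2

{B3}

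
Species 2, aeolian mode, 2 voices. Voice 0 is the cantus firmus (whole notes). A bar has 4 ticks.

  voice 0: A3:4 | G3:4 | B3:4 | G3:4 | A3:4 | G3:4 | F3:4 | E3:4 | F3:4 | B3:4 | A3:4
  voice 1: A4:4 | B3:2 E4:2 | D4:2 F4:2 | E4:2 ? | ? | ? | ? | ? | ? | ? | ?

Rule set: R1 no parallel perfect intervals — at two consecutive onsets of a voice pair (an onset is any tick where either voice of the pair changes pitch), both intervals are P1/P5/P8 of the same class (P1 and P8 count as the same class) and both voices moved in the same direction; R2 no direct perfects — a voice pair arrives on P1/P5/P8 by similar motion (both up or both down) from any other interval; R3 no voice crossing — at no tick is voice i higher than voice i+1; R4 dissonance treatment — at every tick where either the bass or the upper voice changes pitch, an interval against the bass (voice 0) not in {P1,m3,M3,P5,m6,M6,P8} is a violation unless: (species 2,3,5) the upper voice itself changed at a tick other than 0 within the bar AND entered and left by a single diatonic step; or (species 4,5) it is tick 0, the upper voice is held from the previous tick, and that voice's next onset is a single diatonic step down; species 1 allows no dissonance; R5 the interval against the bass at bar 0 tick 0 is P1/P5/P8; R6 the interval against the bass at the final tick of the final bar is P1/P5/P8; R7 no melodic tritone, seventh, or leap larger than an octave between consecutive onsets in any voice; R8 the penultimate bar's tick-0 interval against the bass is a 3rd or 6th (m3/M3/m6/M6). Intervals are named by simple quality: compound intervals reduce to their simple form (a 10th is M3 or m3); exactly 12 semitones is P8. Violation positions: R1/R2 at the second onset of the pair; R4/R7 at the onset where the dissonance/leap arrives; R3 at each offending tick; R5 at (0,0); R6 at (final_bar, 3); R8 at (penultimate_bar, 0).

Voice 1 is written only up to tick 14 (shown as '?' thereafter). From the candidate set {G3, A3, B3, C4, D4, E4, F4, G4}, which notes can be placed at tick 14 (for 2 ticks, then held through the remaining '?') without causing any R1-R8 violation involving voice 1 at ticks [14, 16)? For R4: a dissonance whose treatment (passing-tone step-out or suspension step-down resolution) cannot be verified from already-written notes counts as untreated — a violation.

{B3, D4, E4, G3, G4}

G3: legal
A3: violates R4
B3: legal
C4: violates R4
D4: legal
E4: legal
F4: violates R4
G4: legal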